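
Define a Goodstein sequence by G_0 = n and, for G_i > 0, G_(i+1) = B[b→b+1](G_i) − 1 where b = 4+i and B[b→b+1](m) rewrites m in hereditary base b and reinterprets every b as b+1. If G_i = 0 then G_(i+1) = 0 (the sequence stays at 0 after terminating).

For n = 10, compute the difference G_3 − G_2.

1

G_0=10  [base 4] 2·4 + 2  →[4↦5]→  2·5 + 2 = 12  −1 ⇒ G_1=11
G_1=11  [base 5] 2·5 + 1  →[5↦6]→  2·6 + 1 = 13  −1 ⇒ G_2=12
G_2=12  [base 6] 2·6  →[6↦7]→  2·7 = 14  −1 ⇒ G_3=13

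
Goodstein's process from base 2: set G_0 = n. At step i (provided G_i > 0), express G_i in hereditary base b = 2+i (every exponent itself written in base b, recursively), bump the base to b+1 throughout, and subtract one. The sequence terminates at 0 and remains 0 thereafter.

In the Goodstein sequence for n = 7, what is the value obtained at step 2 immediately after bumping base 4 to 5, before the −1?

3128

step 0: 7 = 2^2 + 2 + 1; sub 3 for 2: 3^3 + 3 + 1; = 31; G_1 = 31−1 = 30
step 1: 30 = 3^3 + 3; sub 4 for 3: 4^4 + 4; = 260; G_2 = 260−1 = 259
step 2: 259 = 4^4 + 3; sub 5 for 4: 5^5 + 3; = 3128; G_3 = 3128−1 = 3127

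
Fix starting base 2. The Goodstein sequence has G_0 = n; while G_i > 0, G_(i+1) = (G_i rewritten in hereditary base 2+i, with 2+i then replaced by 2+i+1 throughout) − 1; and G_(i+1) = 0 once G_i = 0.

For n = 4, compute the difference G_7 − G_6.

34

4 —HB2→ 2^2 —bump→ 3^3 = 27 —(−1)→ 26
26 —HB3→ 2·3^2 + 2·3 + 2 —bump→ 2·4^2 + 2·4 + 2 = 42 —(−1)→ 41
41 —HB4→ 2·4^2 + 2·4 + 1 —bump→ 2·5^2 + 2·5 + 1 = 61 —(−1)→ 60
60 —HB5→ 2·5^2 + 2·5 —bump→ 2·6^2 + 2·6 = 84 —(−1)→ 83
83 —HB6→ 2·6^2 + 6 + 5 —bump→ 2·7^2 + 7 + 5 = 110 —(−1)→ 109
109 —HB7→ 2·7^2 + 7 + 4 —bump→ 2·8^2 + 8 + 4 = 140 —(−1)→ 139
139 —HB8→ 2·8^2 + 8 + 3 —bump→ 2·9^2 + 9 + 3 = 174 —(−1)→ 173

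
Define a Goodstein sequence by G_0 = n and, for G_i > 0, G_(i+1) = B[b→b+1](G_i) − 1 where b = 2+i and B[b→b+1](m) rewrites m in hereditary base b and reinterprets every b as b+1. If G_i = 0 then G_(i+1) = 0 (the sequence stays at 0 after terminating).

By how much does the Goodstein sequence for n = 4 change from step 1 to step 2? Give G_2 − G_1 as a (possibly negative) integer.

15

[0] 4 ≡ 2^2 (base 2). Lift 3: 27. −1: 26.
[1] 26 ≡ 2·3^2 + 2·3 + 2 (base 3). Lift 4: 42. −1: 41.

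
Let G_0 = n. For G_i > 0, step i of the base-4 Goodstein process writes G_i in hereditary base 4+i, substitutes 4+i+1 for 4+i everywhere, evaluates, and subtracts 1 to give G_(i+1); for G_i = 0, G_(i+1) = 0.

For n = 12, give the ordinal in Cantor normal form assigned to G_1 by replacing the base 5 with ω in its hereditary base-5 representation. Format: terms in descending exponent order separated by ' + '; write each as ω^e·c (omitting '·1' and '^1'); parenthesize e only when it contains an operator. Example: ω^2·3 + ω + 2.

[0] 12 ≡ 3·4 (base 4). Lift 5: 15. −1: 14.
[1] 14 ≡ 2·5 + 4 (base 5). Lift 6: 16. −1: 15.

ω·2 + 4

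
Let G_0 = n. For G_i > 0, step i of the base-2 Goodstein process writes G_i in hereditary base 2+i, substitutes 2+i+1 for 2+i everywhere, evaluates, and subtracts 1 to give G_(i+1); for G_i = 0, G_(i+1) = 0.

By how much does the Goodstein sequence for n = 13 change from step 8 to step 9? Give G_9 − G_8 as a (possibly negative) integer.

G_0 = 13. HB_2(13) = 2^(2 + 1) + 2^2 + 1. Bump = 109. G_1 = 108.
G_1 = 108. HB_3(108) = 3^(3 + 1) + 3^3. Bump = 1280. G_2 = 1279.
G_2 = 1279. HB_4(1279) = 4^(4 + 1) + 3·4^3 + 3·4^2 + 3·4 + 3. Bump = 16093. G_3 = 16092.
G_3 = 16092. HB_5(16092) = 5^(5 + 1) + 3·5^3 + 3·5^2 + 3·5 + 2. Bump = 280712. G_4 = 280711.
G_4 = 280711. HB_6(280711) = 6^(6 + 1) + 3·6^3 + 3·6^2 + 3·6 + 1. Bump = 5765999. G_5 = 5765998.
G_5 = 5765998. HB_7(5765998) = 7^(7 + 1) + 3·7^3 + 3·7^2 + 3·7. Bump = 134219480. G_6 = 134219479.
G_6 = 134219479. HB_8(134219479) = 8^(8 + 1) + 3·8^3 + 3·8^2 + 2·8 + 7. Bump = 3486786856. G_7 = 3486786855.
G_7 = 3486786855. HB_9(3486786855) = 9^(9 + 1) + 3·9^3 + 3·9^2 + 2·9 + 6. Bump = 100000003326. G_8 = 100000003325.
G_8 = 100000003325. HB_10(100000003325) = 10^(10 + 1) + 3·10^3 + 3·10^2 + 2·10 + 5. Bump = 3138428381104. G_9 = 3138428381103.

3038428377778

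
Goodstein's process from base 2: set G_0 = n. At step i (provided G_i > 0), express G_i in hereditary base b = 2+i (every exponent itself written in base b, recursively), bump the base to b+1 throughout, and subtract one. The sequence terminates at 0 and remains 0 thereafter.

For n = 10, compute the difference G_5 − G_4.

3935819

step 0: 10 = 2^(2 + 1) + 2; sub 3 for 2: 3^(3 + 1) + 3; = 84; G_1 = 84−1 = 83
step 1: 83 = 3^(3 + 1) + 2; sub 4 for 3: 4^(4 + 1) + 2; = 1026; G_2 = 1026−1 = 1025
step 2: 1025 = 4^(4 + 1) + 1; sub 5 for 4: 5^(5 + 1) + 1; = 15626; G_3 = 15626−1 = 15625
step 3: 15625 = 5^(5 + 1); sub 6 for 5: 6^(6 + 1); = 279936; G_4 = 279936−1 = 279935
step 4: 279935 = 5·6^6 + 5·6^5 + 5·6^4 + 5·6^3 + 5·6^2 + 5·6 + 5; sub 7 for 6: 5·7^7 + 5·7^5 + 5·7^4 + 5·7^3 + 5·7^2 + 5·7 + 5; = 4215755; G_5 = 4215755−1 = 4215754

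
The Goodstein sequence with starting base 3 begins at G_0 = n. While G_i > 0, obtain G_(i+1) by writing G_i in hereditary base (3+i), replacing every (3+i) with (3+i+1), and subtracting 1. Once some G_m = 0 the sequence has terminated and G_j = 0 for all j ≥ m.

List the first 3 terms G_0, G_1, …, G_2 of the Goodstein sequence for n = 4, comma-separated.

base 3: 4 = 3 + 1; at 4: 4 + 1 = 5; next = 4
base 4: 4 = 4; at 5: 5 = 5; next = 4

4, 4, 4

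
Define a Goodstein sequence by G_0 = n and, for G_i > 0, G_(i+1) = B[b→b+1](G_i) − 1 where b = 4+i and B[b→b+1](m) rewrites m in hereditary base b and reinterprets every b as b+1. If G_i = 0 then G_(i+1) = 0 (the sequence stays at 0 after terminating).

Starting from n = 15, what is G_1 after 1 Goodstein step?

17

i=0: 15 = 3·4 + 3 (b=4); 4→5: 3·5 + 3 = 18; 18−1 = 17
i=1: 17 = 3·5 + 2 (b=5); 5→6: 3·6 + 2 = 20; 20−1 = 19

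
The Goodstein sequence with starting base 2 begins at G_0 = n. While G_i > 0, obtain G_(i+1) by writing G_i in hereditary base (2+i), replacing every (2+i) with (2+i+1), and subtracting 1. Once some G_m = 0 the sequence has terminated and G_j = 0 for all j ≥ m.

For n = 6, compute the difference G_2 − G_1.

228

[0] 6 ≡ 2^2 + 2 (base 2). Lift 3: 30. −1: 29.
[1] 29 ≡ 3^3 + 2 (base 3). Lift 4: 258. −1: 257.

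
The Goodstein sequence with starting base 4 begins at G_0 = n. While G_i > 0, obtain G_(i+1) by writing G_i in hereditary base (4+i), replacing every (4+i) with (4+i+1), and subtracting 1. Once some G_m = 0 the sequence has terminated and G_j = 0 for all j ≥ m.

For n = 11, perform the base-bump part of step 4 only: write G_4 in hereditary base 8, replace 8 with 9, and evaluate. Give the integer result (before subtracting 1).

16

step 0: 11 = 2·4 + 3; sub 5 for 4: 2·5 + 3; = 13; G_1 = 13−1 = 12
step 1: 12 = 2·5 + 2; sub 6 for 5: 2·6 + 2; = 14; G_2 = 14−1 = 13
step 2: 13 = 2·6 + 1; sub 7 for 6: 2·7 + 1; = 15; G_3 = 15−1 = 14
step 3: 14 = 2·7; sub 8 for 7: 2·8; = 16; G_4 = 16−1 = 15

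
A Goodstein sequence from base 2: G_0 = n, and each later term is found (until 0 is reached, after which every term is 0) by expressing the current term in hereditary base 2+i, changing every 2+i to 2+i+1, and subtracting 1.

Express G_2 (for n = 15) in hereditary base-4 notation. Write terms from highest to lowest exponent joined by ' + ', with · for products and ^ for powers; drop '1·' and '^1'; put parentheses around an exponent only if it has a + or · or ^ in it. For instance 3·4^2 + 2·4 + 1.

G_0=15  [base 2] 2^(2 + 1) + 2^2 + 2 + 1  →[2↦3]→  3^(3 + 1) + 3^3 + 3 + 1 = 112  −1 ⇒ G_1=111
G_1=111  [base 3] 3^(3 + 1) + 3^3 + 3  →[3↦4]→  4^(4 + 1) + 4^4 + 4 = 1284  −1 ⇒ G_2=1283
G_2=1283  [base 4] 4^(4 + 1) + 4^4 + 3  →[4↦5]→  5^(5 + 1) + 5^5 + 3 = 18753  −1 ⇒ G_3=18752

4^(4 + 1) + 4^4 + 3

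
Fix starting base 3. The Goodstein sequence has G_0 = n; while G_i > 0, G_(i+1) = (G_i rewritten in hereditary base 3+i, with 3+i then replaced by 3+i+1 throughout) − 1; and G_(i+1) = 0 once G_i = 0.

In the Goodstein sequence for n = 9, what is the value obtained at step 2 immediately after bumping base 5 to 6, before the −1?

20

step 0: 9 = 3^2; sub 4 for 3: 4^2; = 16; G_1 = 16−1 = 15
step 1: 15 = 3·4 + 3; sub 5 for 4: 3·5 + 3; = 18; G_2 = 18−1 = 17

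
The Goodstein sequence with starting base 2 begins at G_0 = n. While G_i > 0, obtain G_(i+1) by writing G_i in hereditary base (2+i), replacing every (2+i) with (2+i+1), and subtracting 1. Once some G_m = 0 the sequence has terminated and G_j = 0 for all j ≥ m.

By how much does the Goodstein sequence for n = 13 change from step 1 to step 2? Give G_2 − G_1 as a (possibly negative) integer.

[0] 13 ≡ 2^(2 + 1) + 2^2 + 1 (base 2). Lift 3: 109. −1: 108.
[1] 108 ≡ 3^(3 + 1) + 3^3 (base 3). Lift 4: 1280. −1: 1279.

1171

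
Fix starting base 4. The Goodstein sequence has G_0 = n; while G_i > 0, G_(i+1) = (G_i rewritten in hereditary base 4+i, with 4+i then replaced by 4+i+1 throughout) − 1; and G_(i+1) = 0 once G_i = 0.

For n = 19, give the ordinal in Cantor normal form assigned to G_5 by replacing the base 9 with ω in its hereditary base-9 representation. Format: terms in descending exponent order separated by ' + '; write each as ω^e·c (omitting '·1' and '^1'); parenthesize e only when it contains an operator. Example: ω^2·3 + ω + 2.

ω·7 + 6

19 —HB4→ 4^2 + 3 —bump→ 5^2 + 3 = 28 —(−1)→ 27
27 —HB5→ 5^2 + 2 —bump→ 6^2 + 2 = 38 —(−1)→ 37
37 —HB6→ 6^2 + 1 —bump→ 7^2 + 1 = 50 —(−1)→ 49
49 —HB7→ 7^2 —bump→ 8^2 = 64 —(−1)→ 63
63 —HB8→ 7·8 + 7 —bump→ 7·9 + 7 = 70 —(−1)→ 69
69 —HB9→ 7·9 + 6 —bump→ 7·10 + 6 = 76 —(−1)→ 75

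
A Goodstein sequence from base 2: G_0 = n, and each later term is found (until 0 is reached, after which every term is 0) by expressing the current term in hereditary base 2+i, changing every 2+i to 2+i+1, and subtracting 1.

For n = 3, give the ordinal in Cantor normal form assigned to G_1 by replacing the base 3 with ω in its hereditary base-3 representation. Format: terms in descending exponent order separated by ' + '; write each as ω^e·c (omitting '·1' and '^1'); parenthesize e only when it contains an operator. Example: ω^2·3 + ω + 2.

G_0 = 3. HB_2(3) = 2 + 1. Bump = 4. G_1 = 3.
G_1 = 3. HB_3(3) = 3. Bump = 4. G_2 = 3.

ω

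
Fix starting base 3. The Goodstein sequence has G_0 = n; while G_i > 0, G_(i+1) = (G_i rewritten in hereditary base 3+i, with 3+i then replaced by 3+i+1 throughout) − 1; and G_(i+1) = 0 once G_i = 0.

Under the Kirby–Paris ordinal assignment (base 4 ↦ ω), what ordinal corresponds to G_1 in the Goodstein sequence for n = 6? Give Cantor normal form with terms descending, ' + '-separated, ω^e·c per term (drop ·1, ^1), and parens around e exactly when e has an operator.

ω + 3

base 3: 6 = 2·3; at 4: 2·4 = 8; next = 7
base 4: 7 = 4 + 3; at 5: 5 + 3 = 8; next = 7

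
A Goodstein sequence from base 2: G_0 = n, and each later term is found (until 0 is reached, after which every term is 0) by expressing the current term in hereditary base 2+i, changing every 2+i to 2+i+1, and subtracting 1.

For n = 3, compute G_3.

step 0: 3 = 2 + 1; sub 3 for 2: 3 + 1; = 4; G_1 = 4−1 = 3
step 1: 3 = 3; sub 4 for 3: 4; = 4; G_2 = 4−1 = 3
step 2: 3 = 3; sub 5 for 4: 3; = 3; G_3 = 3−1 = 2
step 3: 2 = 2; sub 6 for 5: 2; = 2; G_4 = 2−1 = 1

2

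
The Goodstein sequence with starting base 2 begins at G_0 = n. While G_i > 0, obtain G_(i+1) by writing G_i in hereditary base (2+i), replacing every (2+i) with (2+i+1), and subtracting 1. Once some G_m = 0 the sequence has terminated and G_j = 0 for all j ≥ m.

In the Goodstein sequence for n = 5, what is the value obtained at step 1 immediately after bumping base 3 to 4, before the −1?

(0) 5|_2 = 2^2 + 1 ↦ 3^3 + 1|_3 = 28 ⇒ 27
(1) 27|_3 = 3^3 ↦ 4^4|_4 = 256 ⇒ 255

256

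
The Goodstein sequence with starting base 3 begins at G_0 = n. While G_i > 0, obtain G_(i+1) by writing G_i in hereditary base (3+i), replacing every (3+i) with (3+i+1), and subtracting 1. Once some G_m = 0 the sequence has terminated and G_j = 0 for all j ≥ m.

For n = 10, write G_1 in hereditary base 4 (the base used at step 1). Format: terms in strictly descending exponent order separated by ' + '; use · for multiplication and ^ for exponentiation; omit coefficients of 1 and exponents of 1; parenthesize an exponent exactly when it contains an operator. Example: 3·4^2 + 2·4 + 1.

G_0=10  [base 3] 3^2 + 1  →[3↦4]→  4^2 + 1 = 17  −1 ⇒ G_1=16
G_1=16  [base 4] 4^2  →[4↦5]→  5^2 = 25  −1 ⇒ G_2=24

4^2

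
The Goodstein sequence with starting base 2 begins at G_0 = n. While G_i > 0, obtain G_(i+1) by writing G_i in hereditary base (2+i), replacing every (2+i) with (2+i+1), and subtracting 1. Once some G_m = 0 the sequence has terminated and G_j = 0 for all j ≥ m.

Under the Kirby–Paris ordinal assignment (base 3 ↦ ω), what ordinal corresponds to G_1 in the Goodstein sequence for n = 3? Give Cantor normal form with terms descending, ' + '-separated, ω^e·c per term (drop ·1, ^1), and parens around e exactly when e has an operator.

ω

step 0: 3 = 2 + 1; sub 3 for 2: 3 + 1; = 4; G_1 = 4−1 = 3
step 1: 3 = 3; sub 4 for 3: 4; = 4; G_2 = 4−1 = 3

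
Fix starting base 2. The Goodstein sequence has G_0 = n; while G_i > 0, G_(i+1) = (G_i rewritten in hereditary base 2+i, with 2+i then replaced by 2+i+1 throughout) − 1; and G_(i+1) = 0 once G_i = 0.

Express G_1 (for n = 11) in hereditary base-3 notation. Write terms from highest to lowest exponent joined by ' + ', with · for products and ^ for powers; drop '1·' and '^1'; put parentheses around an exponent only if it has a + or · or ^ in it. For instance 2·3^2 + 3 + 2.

step 0: 11 = 2^(2 + 1) + 2 + 1; sub 3 for 2: 3^(3 + 1) + 3 + 1; = 85; G_1 = 85−1 = 84
step 1: 84 = 3^(3 + 1) + 3; sub 4 for 3: 4^(4 + 1) + 4; = 1028; G_2 = 1028−1 = 1027

3^(3 + 1) + 3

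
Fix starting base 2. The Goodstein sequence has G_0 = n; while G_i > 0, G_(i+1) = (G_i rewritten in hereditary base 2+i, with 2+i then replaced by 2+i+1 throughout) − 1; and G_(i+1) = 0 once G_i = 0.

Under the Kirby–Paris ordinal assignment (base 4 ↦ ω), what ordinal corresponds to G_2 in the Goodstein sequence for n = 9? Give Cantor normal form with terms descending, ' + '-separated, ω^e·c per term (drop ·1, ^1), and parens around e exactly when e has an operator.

ω^ω·3 + ω^3·3 + ω^2·3 + ω·3 + 3

step 0: 9 = 2^(2 + 1) + 1; sub 3 for 2: 3^(3 + 1) + 1; = 82; G_1 = 82−1 = 81
step 1: 81 = 3^(3 + 1); sub 4 for 3: 4^(4 + 1); = 1024; G_2 = 1024−1 = 1023
step 2: 1023 = 3·4^4 + 3·4^3 + 3·4^2 + 3·4 + 3; sub 5 for 4: 3·5^5 + 3·5^3 + 3·5^2 + 3·5 + 3; = 9843; G_3 = 9843−1 = 9842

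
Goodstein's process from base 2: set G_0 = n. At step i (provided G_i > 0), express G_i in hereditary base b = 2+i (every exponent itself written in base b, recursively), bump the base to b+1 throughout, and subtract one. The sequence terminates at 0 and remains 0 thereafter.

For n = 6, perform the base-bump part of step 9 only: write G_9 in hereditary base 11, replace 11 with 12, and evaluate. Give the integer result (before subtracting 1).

1357260

G_0 = 6. HB_2(6) = 2^2 + 2. Bump = 30. G_1 = 29.
G_1 = 29. HB_3(29) = 3^3 + 2. Bump = 258. G_2 = 257.
G_2 = 257. HB_4(257) = 4^4 + 1. Bump = 3126. G_3 = 3125.
G_3 = 3125. HB_5(3125) = 5^5. Bump = 46656. G_4 = 46655.
G_4 = 46655. HB_6(46655) = 5·6^5 + 5·6^4 + 5·6^3 + 5·6^2 + 5·6 + 5. Bump = 98040. G_5 = 98039.
G_5 = 98039. HB_7(98039) = 5·7^5 + 5·7^4 + 5·7^3 + 5·7^2 + 5·7 + 4. Bump = 187244. G_6 = 187243.
G_6 = 187243. HB_8(187243) = 5·8^5 + 5·8^4 + 5·8^3 + 5·8^2 + 5·8 + 3. Bump = 332148. G_7 = 332147.
G_7 = 332147. HB_9(332147) = 5·9^5 + 5·9^4 + 5·9^3 + 5·9^2 + 5·9 + 2. Bump = 555552. G_8 = 555551.
G_8 = 555551. HB_10(555551) = 5·10^5 + 5·10^4 + 5·10^3 + 5·10^2 + 5·10 + 1. Bump = 885776. G_9 = 885775.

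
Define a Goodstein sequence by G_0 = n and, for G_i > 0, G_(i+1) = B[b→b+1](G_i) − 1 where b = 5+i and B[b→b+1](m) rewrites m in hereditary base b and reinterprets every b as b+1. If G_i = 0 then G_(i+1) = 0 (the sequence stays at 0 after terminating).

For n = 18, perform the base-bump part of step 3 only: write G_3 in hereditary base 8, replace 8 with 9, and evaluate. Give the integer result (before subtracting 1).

27

i=0: 18 = 3·5 + 3 (b=5); 5→6: 3·6 + 3 = 21; 21−1 = 20
i=1: 20 = 3·6 + 2 (b=6); 6→7: 3·7 + 2 = 23; 23−1 = 22
i=2: 22 = 3·7 + 1 (b=7); 7→8: 3·8 + 1 = 25; 25−1 = 24
i=3: 24 = 3·8 (b=8); 8→9: 3·9 = 27; 27−1 = 26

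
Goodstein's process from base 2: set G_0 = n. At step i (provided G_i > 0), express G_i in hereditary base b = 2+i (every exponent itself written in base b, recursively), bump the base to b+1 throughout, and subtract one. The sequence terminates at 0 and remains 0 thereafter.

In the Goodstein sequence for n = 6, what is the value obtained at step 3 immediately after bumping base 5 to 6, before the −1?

46656

step 0: 6 = 2^2 + 2; sub 3 for 2: 3^3 + 3; = 30; G_1 = 30−1 = 29
step 1: 29 = 3^3 + 2; sub 4 for 3: 4^4 + 2; = 258; G_2 = 258−1 = 257
step 2: 257 = 4^4 + 1; sub 5 for 4: 5^5 + 1; = 3126; G_3 = 3126−1 = 3125
step 3: 3125 = 5^5; sub 6 for 5: 6^6; = 46656; G_4 = 46656−1 = 46655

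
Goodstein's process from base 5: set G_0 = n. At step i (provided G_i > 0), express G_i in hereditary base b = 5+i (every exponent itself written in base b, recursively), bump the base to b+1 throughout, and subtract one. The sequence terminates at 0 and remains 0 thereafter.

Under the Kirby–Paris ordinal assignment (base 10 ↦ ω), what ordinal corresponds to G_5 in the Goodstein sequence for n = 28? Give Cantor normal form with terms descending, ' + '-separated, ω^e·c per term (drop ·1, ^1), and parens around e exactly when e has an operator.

G_0 = 28. HB_5(28) = 5^2 + 3. Bump = 39. G_1 = 38.
G_1 = 38. HB_6(38) = 6^2 + 2. Bump = 51. G_2 = 50.
G_2 = 50. HB_7(50) = 7^2 + 1. Bump = 65. G_3 = 64.
G_3 = 64. HB_8(64) = 8^2. Bump = 81. G_4 = 80.
G_4 = 80. HB_9(80) = 8·9 + 8. Bump = 88. G_5 = 87.

ω·8 + 7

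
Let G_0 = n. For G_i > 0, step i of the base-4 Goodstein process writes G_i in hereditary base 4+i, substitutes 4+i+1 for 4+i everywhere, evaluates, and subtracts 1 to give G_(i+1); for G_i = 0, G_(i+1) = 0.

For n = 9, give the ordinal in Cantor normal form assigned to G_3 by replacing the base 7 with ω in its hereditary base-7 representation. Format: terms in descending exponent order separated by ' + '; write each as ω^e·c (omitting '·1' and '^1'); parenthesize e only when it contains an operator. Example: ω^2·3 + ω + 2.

(0) 9|_4 = 2·4 + 1 ↦ 2·5 + 1|_5 = 11 ⇒ 10
(1) 10|_5 = 2·5 ↦ 2·6|_6 = 12 ⇒ 11
(2) 11|_6 = 6 + 5 ↦ 7 + 5|_7 = 12 ⇒ 11
(3) 11|_7 = 7 + 4 ↦ 8 + 4|_8 = 12 ⇒ 11

ω + 4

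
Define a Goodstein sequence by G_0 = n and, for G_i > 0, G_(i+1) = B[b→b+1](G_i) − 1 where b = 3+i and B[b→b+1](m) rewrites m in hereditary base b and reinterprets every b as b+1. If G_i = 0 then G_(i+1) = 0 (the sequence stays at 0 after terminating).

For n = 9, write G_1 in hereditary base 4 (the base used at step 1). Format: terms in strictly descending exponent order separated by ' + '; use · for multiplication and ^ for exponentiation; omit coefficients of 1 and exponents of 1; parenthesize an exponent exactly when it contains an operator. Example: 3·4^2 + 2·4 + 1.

3·4 + 3

G_0=9  [base 3] 3^2  →[3↦4]→  4^2 = 16  −1 ⇒ G_1=15
G_1=15  [base 4] 3·4 + 3  →[4↦5]→  3·5 + 3 = 18  −1 ⇒ G_2=17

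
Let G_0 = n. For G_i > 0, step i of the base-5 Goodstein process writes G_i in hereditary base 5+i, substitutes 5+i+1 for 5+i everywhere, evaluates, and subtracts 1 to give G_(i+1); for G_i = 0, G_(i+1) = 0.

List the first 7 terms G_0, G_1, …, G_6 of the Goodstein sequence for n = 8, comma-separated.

step 0: 8 = 5 + 3; sub 6 for 5: 6 + 3; = 9; G_1 = 9−1 = 8
step 1: 8 = 6 + 2; sub 7 for 6: 7 + 2; = 9; G_2 = 9−1 = 8
step 2: 8 = 7 + 1; sub 8 for 7: 8 + 1; = 9; G_3 = 9−1 = 8
step 3: 8 = 8; sub 9 for 8: 9; = 9; G_4 = 9−1 = 8
step 4: 8 = 8; sub 10 for 9: 8; = 8; G_5 = 8−1 = 7
step 5: 7 = 7; sub 11 for 10: 7; = 7; G_6 = 7−1 = 6

8, 8, 8, 8, 8, 7, 6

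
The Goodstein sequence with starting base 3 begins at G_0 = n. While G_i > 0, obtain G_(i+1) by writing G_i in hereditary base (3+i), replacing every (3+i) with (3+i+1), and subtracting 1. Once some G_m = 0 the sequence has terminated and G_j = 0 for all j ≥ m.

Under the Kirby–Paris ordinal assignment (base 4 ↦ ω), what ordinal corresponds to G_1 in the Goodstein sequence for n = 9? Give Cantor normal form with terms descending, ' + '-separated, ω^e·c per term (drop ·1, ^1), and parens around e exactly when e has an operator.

base 3: 9 = 3^2; at 4: 4^2 = 16; next = 15
base 4: 15 = 3·4 + 3; at 5: 3·5 + 3 = 18; next = 17

ω·3 + 3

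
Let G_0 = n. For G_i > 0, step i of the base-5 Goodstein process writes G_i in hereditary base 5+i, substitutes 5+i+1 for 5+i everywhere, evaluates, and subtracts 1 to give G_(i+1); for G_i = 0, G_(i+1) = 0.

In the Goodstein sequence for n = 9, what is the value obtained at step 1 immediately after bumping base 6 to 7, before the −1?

i=0: 9 = 5 + 4 (b=5); 5→6: 6 + 4 = 10; 10−1 = 9
i=1: 9 = 6 + 3 (b=6); 6→7: 7 + 3 = 10; 10−1 = 9

10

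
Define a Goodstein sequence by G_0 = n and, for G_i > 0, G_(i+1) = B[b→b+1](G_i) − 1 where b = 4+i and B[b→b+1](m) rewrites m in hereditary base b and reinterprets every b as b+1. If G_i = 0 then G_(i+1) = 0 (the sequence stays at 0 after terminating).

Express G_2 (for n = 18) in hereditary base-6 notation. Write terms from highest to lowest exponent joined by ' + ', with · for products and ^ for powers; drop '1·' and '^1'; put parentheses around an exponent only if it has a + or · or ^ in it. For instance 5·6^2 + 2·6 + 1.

step 0: 18 = 4^2 + 2; sub 5 for 4: 5^2 + 2; = 27; G_1 = 27−1 = 26
step 1: 26 = 5^2 + 1; sub 6 for 5: 6^2 + 1; = 37; G_2 = 37−1 = 36
step 2: 36 = 6^2; sub 7 for 6: 7^2; = 49; G_3 = 49−1 = 48

6^2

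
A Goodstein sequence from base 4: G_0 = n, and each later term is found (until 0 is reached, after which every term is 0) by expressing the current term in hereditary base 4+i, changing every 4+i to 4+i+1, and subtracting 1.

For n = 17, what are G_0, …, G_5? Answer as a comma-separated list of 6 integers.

base 4: 17 = 4^2 + 1; at 5: 5^2 + 1 = 26; next = 25
base 5: 25 = 5^2; at 6: 6^2 = 36; next = 35
base 6: 35 = 5·6 + 5; at 7: 5·7 + 5 = 40; next = 39
base 7: 39 = 5·7 + 4; at 8: 5·8 + 4 = 44; next = 43
base 8: 43 = 5·8 + 3; at 9: 5·9 + 3 = 48; next = 47

17, 25, 35, 39, 43, 47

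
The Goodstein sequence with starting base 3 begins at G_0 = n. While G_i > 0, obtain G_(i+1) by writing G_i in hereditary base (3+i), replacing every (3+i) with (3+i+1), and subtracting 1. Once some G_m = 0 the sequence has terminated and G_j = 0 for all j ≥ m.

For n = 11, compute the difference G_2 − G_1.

base 3: 11 = 3^2 + 2; at 4: 4^2 + 2 = 18; next = 17
base 4: 17 = 4^2 + 1; at 5: 5^2 + 1 = 26; next = 25

8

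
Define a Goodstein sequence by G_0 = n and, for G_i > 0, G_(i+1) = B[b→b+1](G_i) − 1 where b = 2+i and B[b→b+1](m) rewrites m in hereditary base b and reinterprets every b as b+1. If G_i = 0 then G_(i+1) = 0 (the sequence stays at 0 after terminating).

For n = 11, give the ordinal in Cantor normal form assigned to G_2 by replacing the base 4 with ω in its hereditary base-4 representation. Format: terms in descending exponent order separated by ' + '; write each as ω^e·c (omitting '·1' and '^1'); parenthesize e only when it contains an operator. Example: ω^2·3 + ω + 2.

i=0: 11 = 2^(2 + 1) + 2 + 1 (b=2); 2→3: 3^(3 + 1) + 3 + 1 = 85; 85−1 = 84
i=1: 84 = 3^(3 + 1) + 3 (b=3); 3→4: 4^(4 + 1) + 4 = 1028; 1028−1 = 1027

ω^(ω + 1) + 3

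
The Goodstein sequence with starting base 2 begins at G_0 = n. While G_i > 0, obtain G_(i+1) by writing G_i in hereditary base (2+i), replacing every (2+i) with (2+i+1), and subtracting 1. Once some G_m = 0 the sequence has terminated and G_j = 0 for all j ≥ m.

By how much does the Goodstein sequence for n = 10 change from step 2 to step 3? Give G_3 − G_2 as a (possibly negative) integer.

G_0=10  [base 2] 2^(2 + 1) + 2  →[2↦3]→  3^(3 + 1) + 3 = 84  −1 ⇒ G_1=83
G_1=83  [base 3] 3^(3 + 1) + 2  →[3↦4]→  4^(4 + 1) + 2 = 1026  −1 ⇒ G_2=1025
G_2=1025  [base 4] 4^(4 + 1) + 1  →[4↦5]→  5^(5 + 1) + 1 = 15626  −1 ⇒ G_3=15625

14600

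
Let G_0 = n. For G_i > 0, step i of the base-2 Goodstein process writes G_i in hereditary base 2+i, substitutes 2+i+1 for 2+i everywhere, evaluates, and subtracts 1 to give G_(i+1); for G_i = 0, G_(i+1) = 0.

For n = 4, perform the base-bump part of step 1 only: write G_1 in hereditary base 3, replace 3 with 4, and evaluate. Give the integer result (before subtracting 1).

[0] 4 ≡ 2^2 (base 2). Lift 3: 27. −1: 26.
[1] 26 ≡ 2·3^2 + 2·3 + 2 (base 3). Lift 4: 42. −1: 41.

42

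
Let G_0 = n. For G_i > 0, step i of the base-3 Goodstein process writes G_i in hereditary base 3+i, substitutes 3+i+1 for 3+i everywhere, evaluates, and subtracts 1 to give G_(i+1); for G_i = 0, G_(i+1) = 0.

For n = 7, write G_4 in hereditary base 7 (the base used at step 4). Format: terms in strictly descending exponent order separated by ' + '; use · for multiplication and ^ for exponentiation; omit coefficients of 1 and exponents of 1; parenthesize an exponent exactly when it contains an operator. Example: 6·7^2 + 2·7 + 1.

7 —HB3→ 2·3 + 1 —bump→ 2·4 + 1 = 9 —(−1)→ 8
8 —HB4→ 2·4 —bump→ 2·5 = 10 —(−1)→ 9
9 —HB5→ 5 + 4 —bump→ 6 + 4 = 10 —(−1)→ 9
9 —HB6→ 6 + 3 —bump→ 7 + 3 = 10 —(−1)→ 9
9 —HB7→ 7 + 2 —bump→ 8 + 2 = 10 —(−1)→ 9

7 + 2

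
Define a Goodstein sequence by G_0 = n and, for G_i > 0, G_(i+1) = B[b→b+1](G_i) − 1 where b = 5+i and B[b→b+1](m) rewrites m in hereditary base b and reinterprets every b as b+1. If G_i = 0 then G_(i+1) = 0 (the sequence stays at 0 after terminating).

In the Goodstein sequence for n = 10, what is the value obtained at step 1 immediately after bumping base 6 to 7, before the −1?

G_0 = 10. HB_5(10) = 2·5. Bump = 12. G_1 = 11.
G_1 = 11. HB_6(11) = 6 + 5. Bump = 12. G_2 = 11.

12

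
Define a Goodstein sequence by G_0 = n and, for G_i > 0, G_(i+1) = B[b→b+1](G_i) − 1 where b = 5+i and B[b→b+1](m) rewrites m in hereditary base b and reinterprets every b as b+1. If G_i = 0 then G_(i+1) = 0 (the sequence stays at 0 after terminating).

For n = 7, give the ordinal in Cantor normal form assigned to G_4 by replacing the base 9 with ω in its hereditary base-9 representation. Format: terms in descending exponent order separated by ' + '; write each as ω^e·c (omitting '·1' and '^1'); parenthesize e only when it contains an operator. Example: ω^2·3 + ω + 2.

G_0=7  [base 5] 5 + 2  →[5↦6]→  6 + 2 = 8  −1 ⇒ G_1=7
G_1=7  [base 6] 6 + 1  →[6↦7]→  7 + 1 = 8  −1 ⇒ G_2=7
G_2=7  [base 7] 7  →[7↦8]→  8 = 8  −1 ⇒ G_3=7
G_3=7  [base 8] 7  →[8↦9]→  7 = 7  −1 ⇒ G_4=6
G_4=6  [base 9] 6  →[9↦10]→  6 = 6  −1 ⇒ G_5=5

6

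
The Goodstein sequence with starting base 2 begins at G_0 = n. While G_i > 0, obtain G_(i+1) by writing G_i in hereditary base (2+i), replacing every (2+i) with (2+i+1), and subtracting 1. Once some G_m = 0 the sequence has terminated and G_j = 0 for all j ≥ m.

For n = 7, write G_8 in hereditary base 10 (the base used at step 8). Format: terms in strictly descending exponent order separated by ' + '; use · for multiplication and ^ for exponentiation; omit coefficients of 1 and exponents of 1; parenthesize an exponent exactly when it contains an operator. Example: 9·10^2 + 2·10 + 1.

7·10^7 + 7·10^6 + 7·10^5 + 7·10^4 + 7·10^3 + 7·10^2 + 7·10 + 5

step 0: 7 = 2^2 + 2 + 1; sub 3 for 2: 3^3 + 3 + 1; = 31; G_1 = 31−1 = 30
step 1: 30 = 3^3 + 3; sub 4 for 3: 4^4 + 4; = 260; G_2 = 260−1 = 259
step 2: 259 = 4^4 + 3; sub 5 for 4: 5^5 + 3; = 3128; G_3 = 3128−1 = 3127
step 3: 3127 = 5^5 + 2; sub 6 for 5: 6^6 + 2; = 46658; G_4 = 46658−1 = 46657
step 4: 46657 = 6^6 + 1; sub 7 for 6: 7^7 + 1; = 823544; G_5 = 823544−1 = 823543
step 5: 823543 = 7^7; sub 8 for 7: 8^8; = 16777216; G_6 = 16777216−1 = 16777215
step 6: 16777215 = 7·8^7 + 7·8^6 + 7·8^5 + 7·8^4 + 7·8^3 + 7·8^2 + 7·8 + 7; sub 9 for 8: 7·9^7 + 7·9^6 + 7·9^5 + 7·9^4 + 7·9^3 + 7·9^2 + 7·9 + 7; = 37665880; G_7 = 37665880−1 = 37665879
step 7: 37665879 = 7·9^7 + 7·9^6 + 7·9^5 + 7·9^4 + 7·9^3 + 7·9^2 + 7·9 + 6; sub 10 for 9: 7·10^7 + 7·10^6 + 7·10^5 + 7·10^4 + 7·10^3 + 7·10^2 + 7·10 + 6; = 77777776; G_8 = 77777776−1 = 77777775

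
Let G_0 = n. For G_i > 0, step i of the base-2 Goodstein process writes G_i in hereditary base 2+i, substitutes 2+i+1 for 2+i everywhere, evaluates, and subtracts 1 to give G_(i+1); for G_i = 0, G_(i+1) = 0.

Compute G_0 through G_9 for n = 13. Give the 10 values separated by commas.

13 —HB2→ 2^(2 + 1) + 2^2 + 1 —bump→ 3^(3 + 1) + 3^3 + 1 = 109 —(−1)→ 108
108 —HB3→ 3^(3 + 1) + 3^3 —bump→ 4^(4 + 1) + 4^4 = 1280 —(−1)→ 1279
1279 —HB4→ 4^(4 + 1) + 3·4^3 + 3·4^2 + 3·4 + 3 —bump→ 5^(5 + 1) + 3·5^3 + 3·5^2 + 3·5 + 3 = 16093 —(−1)→ 16092
16092 —HB5→ 5^(5 + 1) + 3·5^3 + 3·5^2 + 3·5 + 2 —bump→ 6^(6 + 1) + 3·6^3 + 3·6^2 + 3·6 + 2 = 280712 —(−1)→ 280711
280711 —HB6→ 6^(6 + 1) + 3·6^3 + 3·6^2 + 3·6 + 1 —bump→ 7^(7 + 1) + 3·7^3 + 3·7^2 + 3·7 + 1 = 5765999 —(−1)→ 5765998
5765998 —HB7→ 7^(7 + 1) + 3·7^3 + 3·7^2 + 3·7 —bump→ 8^(8 + 1) + 3·8^3 + 3·8^2 + 3·8 = 134219480 —(−1)→ 134219479
134219479 —HB8→ 8^(8 + 1) + 3·8^3 + 3·8^2 + 2·8 + 7 —bump→ 9^(9 + 1) + 3·9^3 + 3·9^2 + 2·9 + 7 = 3486786856 —(−1)→ 3486786855
3486786855 —HB9→ 9^(9 + 1) + 3·9^3 + 3·9^2 + 2·9 + 6 —bump→ 10^(10 + 1) + 3·10^3 + 3·10^2 + 2·10 + 6 = 100000003326 —(−1)→ 100000003325
100000003325 —HB10→ 10^(10 + 1) + 3·10^3 + 3·10^2 + 2·10 + 5 —bump→ 11^(11 + 1) + 3·11^3 + 3·11^2 + 2·11 + 5 = 3138428381104 —(−1)→ 3138428381103

13, 108, 1279, 16092, 280711, 5765998, 134219479, 3486786855, 100000003325, 3138428381103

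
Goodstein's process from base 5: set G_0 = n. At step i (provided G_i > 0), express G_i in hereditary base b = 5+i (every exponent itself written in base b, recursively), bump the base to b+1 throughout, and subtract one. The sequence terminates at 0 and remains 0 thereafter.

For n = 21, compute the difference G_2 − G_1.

G_0 = 21. HB_5(21) = 4·5 + 1. Bump = 25. G_1 = 24.
G_1 = 24. HB_6(24) = 4·6. Bump = 28. G_2 = 27.

3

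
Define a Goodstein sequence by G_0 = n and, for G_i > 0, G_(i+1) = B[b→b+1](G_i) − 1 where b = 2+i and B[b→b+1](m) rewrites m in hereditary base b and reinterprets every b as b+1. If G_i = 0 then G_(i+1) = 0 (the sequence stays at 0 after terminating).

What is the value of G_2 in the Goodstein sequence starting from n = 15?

1283

15 —HB2→ 2^(2 + 1) + 2^2 + 2 + 1 —bump→ 3^(3 + 1) + 3^3 + 3 + 1 = 112 —(−1)→ 111
111 —HB3→ 3^(3 + 1) + 3^3 + 3 —bump→ 4^(4 + 1) + 4^4 + 4 = 1284 —(−1)→ 1283
1283 —HB4→ 4^(4 + 1) + 4^4 + 3 —bump→ 5^(5 + 1) + 5^5 + 3 = 18753 —(−1)→ 18752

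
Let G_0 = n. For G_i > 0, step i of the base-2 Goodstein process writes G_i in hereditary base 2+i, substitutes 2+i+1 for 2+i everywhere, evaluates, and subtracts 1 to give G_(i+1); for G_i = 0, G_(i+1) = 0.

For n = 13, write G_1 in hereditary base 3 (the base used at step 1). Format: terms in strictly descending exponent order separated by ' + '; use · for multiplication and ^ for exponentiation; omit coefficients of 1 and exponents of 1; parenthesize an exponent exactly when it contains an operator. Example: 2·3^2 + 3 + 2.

step 0: 13 = 2^(2 + 1) + 2^2 + 1; sub 3 for 2: 3^(3 + 1) + 3^3 + 1; = 109; G_1 = 109−1 = 108
step 1: 108 = 3^(3 + 1) + 3^3; sub 4 for 3: 4^(4 + 1) + 4^4; = 1280; G_2 = 1280−1 = 1279

3^(3 + 1) + 3^3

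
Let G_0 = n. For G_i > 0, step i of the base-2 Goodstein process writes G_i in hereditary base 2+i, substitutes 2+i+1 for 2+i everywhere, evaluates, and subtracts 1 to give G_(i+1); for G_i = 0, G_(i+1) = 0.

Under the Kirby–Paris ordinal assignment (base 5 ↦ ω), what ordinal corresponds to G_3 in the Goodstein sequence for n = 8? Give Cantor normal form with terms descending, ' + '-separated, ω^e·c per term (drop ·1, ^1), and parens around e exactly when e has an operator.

ω^ω·2 + ω^2·2 + ω·2

G_0=8  [base 2] 2^(2 + 1)  →[2↦3]→  3^(3 + 1) = 81  −1 ⇒ G_1=80
G_1=80  [base 3] 2·3^3 + 2·3^2 + 2·3 + 2  →[3↦4]→  2·4^4 + 2·4^2 + 2·4 + 2 = 554  −1 ⇒ G_2=553
G_2=553  [base 4] 2·4^4 + 2·4^2 + 2·4 + 1  →[4↦5]→  2·5^5 + 2·5^2 + 2·5 + 1 = 6311  −1 ⇒ G_3=6310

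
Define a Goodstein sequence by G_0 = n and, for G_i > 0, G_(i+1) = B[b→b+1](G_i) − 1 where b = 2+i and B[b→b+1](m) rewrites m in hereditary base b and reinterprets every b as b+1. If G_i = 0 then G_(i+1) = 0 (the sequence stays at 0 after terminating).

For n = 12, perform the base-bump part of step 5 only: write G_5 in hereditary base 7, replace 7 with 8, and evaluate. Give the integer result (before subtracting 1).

step 0: 12 = 2^(2 + 1) + 2^2; sub 3 for 2: 3^(3 + 1) + 3^3; = 108; G_1 = 108−1 = 107
step 1: 107 = 3^(3 + 1) + 2·3^2 + 2·3 + 2; sub 4 for 3: 4^(4 + 1) + 2·4^2 + 2·4 + 2; = 1066; G_2 = 1066−1 = 1065
step 2: 1065 = 4^(4 + 1) + 2·4^2 + 2·4 + 1; sub 5 for 4: 5^(5 + 1) + 2·5^2 + 2·5 + 1; = 15686; G_3 = 15686−1 = 15685
step 3: 15685 = 5^(5 + 1) + 2·5^2 + 2·5; sub 6 for 5: 6^(6 + 1) + 2·6^2 + 2·6; = 280020; G_4 = 280020−1 = 280019
step 4: 280019 = 6^(6 + 1) + 2·6^2 + 6 + 5; sub 7 for 6: 7^(7 + 1) + 2·7^2 + 7 + 5; = 5764911; G_5 = 5764911−1 = 5764910

134217868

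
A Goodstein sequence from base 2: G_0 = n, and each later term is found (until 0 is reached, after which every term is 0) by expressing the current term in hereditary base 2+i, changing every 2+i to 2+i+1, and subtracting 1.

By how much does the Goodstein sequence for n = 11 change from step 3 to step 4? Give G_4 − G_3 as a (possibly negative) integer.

G_0=11  [base 2] 2^(2 + 1) + 2 + 1  →[2↦3]→  3^(3 + 1) + 3 + 1 = 85  −1 ⇒ G_1=84
G_1=84  [base 3] 3^(3 + 1) + 3  →[3↦4]→  4^(4 + 1) + 4 = 1028  −1 ⇒ G_2=1027
G_2=1027  [base 4] 4^(4 + 1) + 3  →[4↦5]→  5^(5 + 1) + 3 = 15628  −1 ⇒ G_3=15627
G_3=15627  [base 5] 5^(5 + 1) + 2  →[5↦6]→  6^(6 + 1) + 2 = 279938  −1 ⇒ G_4=279937

264310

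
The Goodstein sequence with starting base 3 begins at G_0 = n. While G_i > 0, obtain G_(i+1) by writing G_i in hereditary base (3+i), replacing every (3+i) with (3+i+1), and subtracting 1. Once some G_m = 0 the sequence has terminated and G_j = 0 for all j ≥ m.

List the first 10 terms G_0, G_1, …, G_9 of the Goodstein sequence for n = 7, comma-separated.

base 3: 7 = 2·3 + 1; at 4: 2·4 + 1 = 9; next = 8
base 4: 8 = 2·4; at 5: 2·5 = 10; next = 9
base 5: 9 = 5 + 4; at 6: 6 + 4 = 10; next = 9
base 6: 9 = 6 + 3; at 7: 7 + 3 = 10; next = 9
base 7: 9 = 7 + 2; at 8: 8 + 2 = 10; next = 9
base 8: 9 = 8 + 1; at 9: 9 + 1 = 10; next = 9
base 9: 9 = 9; at 10: 10 = 10; next = 9
base 10: 9 = 9; at 11: 9 = 9; next = 8
base 11: 8 = 8; at 12: 8 = 8; next = 7

7, 8, 9, 9, 9, 9, 9, 9, 8, 7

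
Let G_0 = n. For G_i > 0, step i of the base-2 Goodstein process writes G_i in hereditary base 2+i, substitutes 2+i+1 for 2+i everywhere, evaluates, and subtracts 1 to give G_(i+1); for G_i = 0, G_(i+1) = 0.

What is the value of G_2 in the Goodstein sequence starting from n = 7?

259

[0] 7 ≡ 2^2 + 2 + 1 (base 2). Lift 3: 31. −1: 30.
[1] 30 ≡ 3^3 + 3 (base 3). Lift 4: 260. −1: 259.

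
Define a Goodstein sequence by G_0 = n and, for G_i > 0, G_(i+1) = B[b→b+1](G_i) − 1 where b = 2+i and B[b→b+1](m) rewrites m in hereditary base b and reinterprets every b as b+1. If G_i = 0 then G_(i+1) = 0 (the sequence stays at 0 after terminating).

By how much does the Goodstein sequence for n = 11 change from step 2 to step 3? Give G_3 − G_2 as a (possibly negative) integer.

11 —HB2→ 2^(2 + 1) + 2 + 1 —bump→ 3^(3 + 1) + 3 + 1 = 85 —(−1)→ 84
84 —HB3→ 3^(3 + 1) + 3 —bump→ 4^(4 + 1) + 4 = 1028 —(−1)→ 1027
1027 —HB4→ 4^(4 + 1) + 3 —bump→ 5^(5 + 1) + 3 = 15628 —(−1)→ 15627

14600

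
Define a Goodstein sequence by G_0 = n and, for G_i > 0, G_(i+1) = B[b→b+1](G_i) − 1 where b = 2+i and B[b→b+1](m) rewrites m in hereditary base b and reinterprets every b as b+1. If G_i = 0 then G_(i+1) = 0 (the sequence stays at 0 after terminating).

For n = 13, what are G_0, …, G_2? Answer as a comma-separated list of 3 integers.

[0] 13 ≡ 2^(2 + 1) + 2^2 + 1 (base 2). Lift 3: 109. −1: 108.
[1] 108 ≡ 3^(3 + 1) + 3^3 (base 3). Lift 4: 1280. −1: 1279.

13, 108, 1279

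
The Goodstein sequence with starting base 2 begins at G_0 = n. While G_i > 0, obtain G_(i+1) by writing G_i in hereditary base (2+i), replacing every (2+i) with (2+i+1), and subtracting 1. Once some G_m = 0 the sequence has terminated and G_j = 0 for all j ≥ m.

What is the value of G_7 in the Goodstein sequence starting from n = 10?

step 0: 10 = 2^(2 + 1) + 2; sub 3 for 2: 3^(3 + 1) + 3; = 84; G_1 = 84−1 = 83
step 1: 83 = 3^(3 + 1) + 2; sub 4 for 3: 4^(4 + 1) + 2; = 1026; G_2 = 1026−1 = 1025
step 2: 1025 = 4^(4 + 1) + 1; sub 5 for 4: 5^(5 + 1) + 1; = 15626; G_3 = 15626−1 = 15625
step 3: 15625 = 5^(5 + 1); sub 6 for 5: 6^(6 + 1); = 279936; G_4 = 279936−1 = 279935
step 4: 279935 = 5·6^6 + 5·6^5 + 5·6^4 + 5·6^3 + 5·6^2 + 5·6 + 5; sub 7 for 6: 5·7^7 + 5·7^5 + 5·7^4 + 5·7^3 + 5·7^2 + 5·7 + 5; = 4215755; G_5 = 4215755−1 = 4215754
step 5: 4215754 = 5·7^7 + 5·7^5 + 5·7^4 + 5·7^3 + 5·7^2 + 5·7 + 4; sub 8 for 7: 5·8^8 + 5·8^5 + 5·8^4 + 5·8^3 + 5·8^2 + 5·8 + 4; = 84073324; G_6 = 84073324−1 = 84073323
step 6: 84073323 = 5·8^8 + 5·8^5 + 5·8^4 + 5·8^3 + 5·8^2 + 5·8 + 3; sub 9 for 8: 5·9^9 + 5·9^5 + 5·9^4 + 5·9^3 + 5·9^2 + 5·9 + 3; = 1937434593; G_7 = 1937434593−1 = 1937434592
step 7: 1937434592 = 5·9^9 + 5·9^5 + 5·9^4 + 5·9^3 + 5·9^2 + 5·9 + 2; sub 10 for 9: 5·10^10 + 5·10^5 + 5·10^4 + 5·10^3 + 5·10^2 + 5·10 + 2; = 50000555552; G_8 = 50000555552−1 = 50000555551

1937434592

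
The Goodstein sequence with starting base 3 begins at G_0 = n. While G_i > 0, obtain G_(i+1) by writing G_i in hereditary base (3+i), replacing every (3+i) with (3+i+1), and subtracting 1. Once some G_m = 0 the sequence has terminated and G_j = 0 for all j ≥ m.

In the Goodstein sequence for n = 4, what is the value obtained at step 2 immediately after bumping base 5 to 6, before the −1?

4

[0] 4 ≡ 3 + 1 (base 3). Lift 4: 5. −1: 4.
[1] 4 ≡ 4 (base 4). Lift 5: 5. −1: 4.
[2] 4 ≡ 4 (base 5). Lift 6: 4. −1: 3.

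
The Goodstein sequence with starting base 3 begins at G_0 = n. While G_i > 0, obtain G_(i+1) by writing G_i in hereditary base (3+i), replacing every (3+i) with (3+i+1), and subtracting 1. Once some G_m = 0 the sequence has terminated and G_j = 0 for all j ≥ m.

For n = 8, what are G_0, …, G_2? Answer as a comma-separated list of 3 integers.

8, 9, 10

8 —HB3→ 2·3 + 2 —bump→ 2·4 + 2 = 10 —(−1)→ 9
9 —HB4→ 2·4 + 1 —bump→ 2·5 + 1 = 11 —(−1)→ 10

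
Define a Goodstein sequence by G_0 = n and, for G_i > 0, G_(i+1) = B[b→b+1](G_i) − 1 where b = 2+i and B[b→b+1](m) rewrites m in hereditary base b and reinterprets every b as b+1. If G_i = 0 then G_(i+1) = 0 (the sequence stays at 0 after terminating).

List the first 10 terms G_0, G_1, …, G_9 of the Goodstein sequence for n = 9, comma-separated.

9, 81, 1023, 9842, 140743, 2471826, 50333399, 1162263921, 30000003325, 855935016215

9 —HB2→ 2^(2 + 1) + 1 —bump→ 3^(3 + 1) + 1 = 82 —(−1)→ 81
81 —HB3→ 3^(3 + 1) —bump→ 4^(4 + 1) = 1024 —(−1)→ 1023
1023 —HB4→ 3·4^4 + 3·4^3 + 3·4^2 + 3·4 + 3 —bump→ 3·5^5 + 3·5^3 + 3·5^2 + 3·5 + 3 = 9843 —(−1)→ 9842
9842 —HB5→ 3·5^5 + 3·5^3 + 3·5^2 + 3·5 + 2 —bump→ 3·6^6 + 3·6^3 + 3·6^2 + 3·6 + 2 = 140744 —(−1)→ 140743
140743 —HB6→ 3·6^6 + 3·6^3 + 3·6^2 + 3·6 + 1 —bump→ 3·7^7 + 3·7^3 + 3·7^2 + 3·7 + 1 = 2471827 —(−1)→ 2471826
2471826 —HB7→ 3·7^7 + 3·7^3 + 3·7^2 + 3·7 —bump→ 3·8^8 + 3·8^3 + 3·8^2 + 3·8 = 50333400 —(−1)→ 50333399
50333399 —HB8→ 3·8^8 + 3·8^3 + 3·8^2 + 2·8 + 7 —bump→ 3·9^9 + 3·9^3 + 3·9^2 + 2·9 + 7 = 1162263922 —(−1)→ 1162263921
1162263921 —HB9→ 3·9^9 + 3·9^3 + 3·9^2 + 2·9 + 6 —bump→ 3·10^10 + 3·10^3 + 3·10^2 + 2·10 + 6 = 30000003326 —(−1)→ 30000003325
30000003325 —HB10→ 3·10^10 + 3·10^3 + 3·10^2 + 2·10 + 5 —bump→ 3·11^11 + 3·11^3 + 3·11^2 + 2·11 + 5 = 855935016216 —(−1)→ 855935016215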